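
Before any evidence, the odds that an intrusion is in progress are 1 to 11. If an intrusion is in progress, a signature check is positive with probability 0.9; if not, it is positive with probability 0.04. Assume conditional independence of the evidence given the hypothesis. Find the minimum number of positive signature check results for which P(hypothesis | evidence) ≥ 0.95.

2

Prior odds = 1/11.
Likelihood ratio of a positive = 0.9/0.04 = 22.5.
Target odds: 0.95 ÷ 0.05 = 19.
Require 22.5ⁿ ≥ 19 ÷ (1/11) = 209.
22.5¹ = 22.5 falls short of 209 but 22.5² = 506.25 reaches it, so n = 2.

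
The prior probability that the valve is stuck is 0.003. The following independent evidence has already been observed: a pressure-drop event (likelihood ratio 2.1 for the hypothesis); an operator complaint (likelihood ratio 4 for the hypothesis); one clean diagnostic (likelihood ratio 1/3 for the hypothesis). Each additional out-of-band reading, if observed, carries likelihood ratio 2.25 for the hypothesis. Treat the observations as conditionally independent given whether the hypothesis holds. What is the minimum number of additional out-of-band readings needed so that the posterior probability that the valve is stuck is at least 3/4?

8

Prior odds = 0.003/0.997 = 3/997.
Combined Bayes factor of the evidence already in hand = 2.1 × 4 × (1/3) = 2.8.
Odds after that evidence = (3/997) × 2.8 = 42/4985.
Target odds = 0.75/0.25 = 3.
Need 2.25ⁿ ≥ 3 ÷ (42/4985) = 4985/14.
2.25⁷ = 4782969/16384 falls short of 4985/14 but 2.25⁸ = 43046721/65536 reaches it, so n = 8.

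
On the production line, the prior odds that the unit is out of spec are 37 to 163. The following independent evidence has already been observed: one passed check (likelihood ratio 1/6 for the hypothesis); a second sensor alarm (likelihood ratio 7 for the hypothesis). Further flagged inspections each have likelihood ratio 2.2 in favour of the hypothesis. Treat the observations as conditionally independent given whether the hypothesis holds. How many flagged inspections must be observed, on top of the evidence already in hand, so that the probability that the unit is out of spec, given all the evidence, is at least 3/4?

4

Prior odds = 37/163.
Combined Bayes factor of the evidence already in hand = (1/6) × 7 = 7/6.
Odds after that evidence = (37/163) × 7/6 = 259/978.
Target odds = 0.75/0.25 = 3.
Need 2.2ⁿ ≥ 3 ÷ (259/978) = 2934/259.
2.2³ = 10.648 falls short of 2934/259 but 2.2⁴ = 23.4256 reaches it, so n = 4.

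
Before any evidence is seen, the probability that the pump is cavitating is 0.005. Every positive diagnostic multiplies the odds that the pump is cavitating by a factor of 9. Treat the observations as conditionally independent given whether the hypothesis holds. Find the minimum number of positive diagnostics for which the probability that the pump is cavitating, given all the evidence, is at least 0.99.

Prior odds = 0.005/0.995 = 1/199.
Likelihood ratio per positive diagnostic = 9.
Target odds: 0.99 ÷ 0.01 = 99.
Require 9ⁿ ≥ 99 ÷ (1/199) = 19701.
9⁴ = 6561 falls short of 19701 but 9⁵ = 59049 reaches it, so n = 5.

5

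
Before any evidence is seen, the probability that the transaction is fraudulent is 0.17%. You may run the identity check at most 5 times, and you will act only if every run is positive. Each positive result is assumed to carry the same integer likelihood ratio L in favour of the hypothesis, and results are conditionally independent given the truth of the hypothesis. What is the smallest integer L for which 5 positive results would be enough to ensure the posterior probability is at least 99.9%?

15

Prior odds = 0.0017/0.9983 = 17/9983.
Target odds = 0.999/0.001 = 999.
Need L⁵ ≥ 999 ÷ (17/9983) = 9973017/17.
14⁵ = 537824 < 9973017/17 ≤ 759375 = 15⁵, so L = 15.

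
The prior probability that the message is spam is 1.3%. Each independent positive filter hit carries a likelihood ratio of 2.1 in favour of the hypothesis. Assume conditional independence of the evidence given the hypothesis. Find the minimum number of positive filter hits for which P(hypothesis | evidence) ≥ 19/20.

10

Prior odds: 0.013 ÷ 0.987 = 13/987.
Likelihood ratio per positive filter hit = 2.1.
Target odds: 0.95 ÷ 0.05 = 19.
Require 2.1ⁿ ≥ 19 ÷ (13/987) = 18753/13.
2.1⁹ ≈794.28 falls short of 18753/13 but 2.1¹⁰ ≈1667.99 reaches it, so n = 10.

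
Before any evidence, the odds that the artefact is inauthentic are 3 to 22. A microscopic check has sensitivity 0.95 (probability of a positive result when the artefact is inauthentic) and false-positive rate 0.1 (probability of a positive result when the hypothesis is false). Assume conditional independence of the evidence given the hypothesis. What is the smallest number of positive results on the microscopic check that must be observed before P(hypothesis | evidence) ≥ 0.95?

Prior odds = 3/22.
Likelihood ratio of a positive result = 0.95/0.1 = 9.5.
Target posterior odds = 0.95/0.05 = 19.
Need (3/22) × 9.5ⁿ ≥ 19, i.e. 9.5ⁿ ≥ 418/3.
9.5² = 90.25 falls short of 418/3 but 9.5³ = 857.375 reaches it, so n = 3.

3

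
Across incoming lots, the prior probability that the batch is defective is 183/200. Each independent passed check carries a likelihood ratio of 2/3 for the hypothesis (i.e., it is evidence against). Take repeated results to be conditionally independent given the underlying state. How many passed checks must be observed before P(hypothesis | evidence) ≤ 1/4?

Prior odds = 0.915/0.085 = 183/17.
Likelihood ratio per passed check = 2/3.
Target odds: 0.25 ÷ 0.75 = 1/3.
Require (2/3)ⁿ ≤ 1/3 ÷ (183/17) = 17/549.
(2/3)⁸ = 256/6561 is still above 17/549 but (2/3)⁹ = 512/19683 is at or below it, so n = 9.

9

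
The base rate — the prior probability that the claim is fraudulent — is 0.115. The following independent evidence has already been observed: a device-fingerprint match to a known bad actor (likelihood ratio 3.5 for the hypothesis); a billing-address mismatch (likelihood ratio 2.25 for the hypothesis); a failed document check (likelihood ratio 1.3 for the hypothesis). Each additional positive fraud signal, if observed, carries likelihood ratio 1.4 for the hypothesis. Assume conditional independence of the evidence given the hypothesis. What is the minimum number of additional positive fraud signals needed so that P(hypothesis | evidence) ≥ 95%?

8

Prior odds = 0.115/0.885 = 23/177.
Combined Bayes factor of the evidence already in hand = 3.5 × 2.25 × 1.3 = 10.2375.
Odds after that evidence = (23/177) × 10.2375 = 6279/4720.
Target odds = 0.95/0.05 = 19.
Need 1.4ⁿ ≥ 19 ÷ (6279/4720) = 89680/6279.
1.4⁷ = 823543/78125 falls short of 89680/6279 but 1.4⁸ = 5764801/390625 reaches it, so n = 8.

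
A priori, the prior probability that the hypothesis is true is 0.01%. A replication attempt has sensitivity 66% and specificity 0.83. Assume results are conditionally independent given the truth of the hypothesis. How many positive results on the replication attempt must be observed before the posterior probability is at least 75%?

8

Prior odds: 0.0001 ÷ 0.9999 = 1/9999.
False-positive rate = 1 − 0.83 = 0.17; likelihood ratio of a positive = 0.66/0.17 = 66/17.
Target odds: 0.75 ÷ 0.25 = 3.
Require (66/17)ⁿ ≥ 3 ÷ (1/9999) = 29997.
(66/17)⁷ ≈13294.3 falls short of 29997 but (66/17)⁸ ≈51613.1 reaches it, so n = 8.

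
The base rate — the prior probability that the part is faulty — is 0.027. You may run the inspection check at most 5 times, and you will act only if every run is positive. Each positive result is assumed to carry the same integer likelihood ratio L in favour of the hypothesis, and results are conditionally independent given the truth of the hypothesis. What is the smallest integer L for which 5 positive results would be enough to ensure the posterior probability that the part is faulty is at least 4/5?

Prior odds = 0.027/0.973 = 27/973.
Target odds = 0.8/0.2 = 4.
Need L⁵ ≥ 4 ÷ (27/973) = 3892/27.
2⁵ = 32 < 3892/27 ≤ 243 = 3⁵, so L = 3.

3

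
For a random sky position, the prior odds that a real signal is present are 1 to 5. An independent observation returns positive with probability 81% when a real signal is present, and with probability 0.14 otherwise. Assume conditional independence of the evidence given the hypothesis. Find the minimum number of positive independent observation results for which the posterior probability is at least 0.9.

3

Prior odds = 0.2.
Likelihood ratio of a positive result = 0.81/0.14 = 81/14.
Target odds: 0.9 ÷ 0.1 = 9.
Require (81/14)ⁿ ≥ 9 ÷ 0.2 = 45.
(81/14)² = 6561/196 falls short of 45 but (81/14)³ = 531441/2744 reaches it, so n = 3.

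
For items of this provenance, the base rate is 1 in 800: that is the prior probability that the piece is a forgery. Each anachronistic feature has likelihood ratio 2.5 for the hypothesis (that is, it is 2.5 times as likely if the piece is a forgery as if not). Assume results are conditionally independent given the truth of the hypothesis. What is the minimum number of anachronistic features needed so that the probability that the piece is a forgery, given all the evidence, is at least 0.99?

Prior odds: 0.00125 ÷ 0.99875 = 1/799.
Likelihood ratio per anachronistic feature = 2.5.
Target odds: 0.99 ÷ 0.01 = 99.
Require 2.5ⁿ ≥ 99 ÷ (1/799) = 79101.
2.5¹² = 244140625/4096 falls short of 79101 but 2.5¹³ ≈149012 reaches it, so n = 13.

13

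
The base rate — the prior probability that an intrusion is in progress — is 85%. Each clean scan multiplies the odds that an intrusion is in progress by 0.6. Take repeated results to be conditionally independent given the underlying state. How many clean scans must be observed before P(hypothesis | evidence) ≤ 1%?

13

Prior odds = 0.85/0.15 = 17/3.
Likelihood ratio per clean scan = 0.6.
Target odds: 0.01 ÷ 0.99 = 1/99.
Require 0.6ⁿ ≤ 1/99 ÷ (17/3) = 1/561.
0.6¹² = 531441/244140625 is still above 1/561 but 0.6¹³ ≈0.00130607 is at or below it, so n = 13.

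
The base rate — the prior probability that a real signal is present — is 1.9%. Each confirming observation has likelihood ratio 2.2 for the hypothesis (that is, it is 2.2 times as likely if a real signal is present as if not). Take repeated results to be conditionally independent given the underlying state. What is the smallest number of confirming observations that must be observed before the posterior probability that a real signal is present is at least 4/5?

7

Prior odds: 0.019 ÷ 0.981 = 19/981.
Likelihood ratio per confirming observation = 2.2.
Target odds: 0.8 ÷ 0.2 = 4.
Need (19/981) × 2.2ⁿ ≥ 4, i.e. 2.2ⁿ ≥ 3924/19.
2.2⁶ = 1771561/15625 falls short of 3924/19 but 2.2⁷ = 19487171/78125 reaches it, so n = 7.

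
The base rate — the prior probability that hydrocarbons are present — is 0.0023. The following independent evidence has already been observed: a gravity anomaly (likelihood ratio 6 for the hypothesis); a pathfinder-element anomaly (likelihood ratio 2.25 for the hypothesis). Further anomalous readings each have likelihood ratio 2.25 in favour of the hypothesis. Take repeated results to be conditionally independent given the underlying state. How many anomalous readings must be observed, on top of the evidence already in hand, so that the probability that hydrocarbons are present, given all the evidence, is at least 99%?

Prior odds = 0.0023/0.9977 = 23/9977.
Combined Bayes factor of the evidence already in hand = 6 × 2.25 = 13.5.
Odds after that evidence = (23/9977) × 13.5 = 621/19954.
Target odds = 0.99/0.01 = 99.
Need 2.25ⁿ ≥ 99 ÷ (621/19954) = 219494/69.
2.25⁹ = 387420489/262144 falls short of 219494/69 but 2.25¹⁰ ≈3325.26 reaches it, so n = 10.

10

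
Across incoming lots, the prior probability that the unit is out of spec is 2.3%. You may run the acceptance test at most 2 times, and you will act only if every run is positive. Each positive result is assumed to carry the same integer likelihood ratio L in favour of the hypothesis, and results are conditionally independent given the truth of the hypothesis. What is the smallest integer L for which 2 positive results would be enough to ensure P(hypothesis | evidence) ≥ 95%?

Prior odds = 0.023/0.977 = 23/977.
Target odds = 0.95/0.05 = 19.
Need L² ≥ 19 ÷ (23/977) = 18563/23.
28² = 784 < 18563/23 ≤ 841 = 29², so L = 29.

29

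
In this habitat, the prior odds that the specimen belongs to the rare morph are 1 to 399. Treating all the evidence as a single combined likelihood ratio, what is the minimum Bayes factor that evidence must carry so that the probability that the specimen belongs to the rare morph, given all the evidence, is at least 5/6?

Prior odds = 1/399.
Target odds = (5/6)/(1/6) = 5.
Required Bayes factor = 5 ÷ (1/399) = 1995.

1995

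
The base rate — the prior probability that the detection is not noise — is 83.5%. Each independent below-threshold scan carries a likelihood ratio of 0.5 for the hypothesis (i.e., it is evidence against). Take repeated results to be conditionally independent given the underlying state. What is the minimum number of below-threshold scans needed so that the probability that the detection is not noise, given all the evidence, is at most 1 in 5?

Prior odds: 0.835 ÷ 0.165 = 167/33.
Likelihood ratio per below-threshold scan = 0.5.
Target posterior odds = 0.2/0.8 = 0.25.
Need (167/33) × 0.5ⁿ ≤ 0.25, i.e. 0.5ⁿ ≤ 33/668.
0.5⁴ = 0.0625 is still above 33/668 but 0.5⁵ = 0.03125 is at or below it, so n = 5.

5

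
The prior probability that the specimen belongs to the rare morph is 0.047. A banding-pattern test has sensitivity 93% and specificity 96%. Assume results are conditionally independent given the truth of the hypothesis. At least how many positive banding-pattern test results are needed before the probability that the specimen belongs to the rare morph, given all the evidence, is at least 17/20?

Prior odds: 0.047 ÷ 0.953 = 47/953.
False-positive rate = 1 − 0.96 = 0.04; likelihood ratio of a positive = 0.93/0.04 = 23.25.
Target posterior odds = 0.85/0.15 = 17/3.
Require 23.25ⁿ ≥ 17/3 ÷ (47/953) = 16201/141.
23.25¹ = 23.25 falls short of 16201/141 but 23.25² = 540.5625 reaches it, so n = 2.

2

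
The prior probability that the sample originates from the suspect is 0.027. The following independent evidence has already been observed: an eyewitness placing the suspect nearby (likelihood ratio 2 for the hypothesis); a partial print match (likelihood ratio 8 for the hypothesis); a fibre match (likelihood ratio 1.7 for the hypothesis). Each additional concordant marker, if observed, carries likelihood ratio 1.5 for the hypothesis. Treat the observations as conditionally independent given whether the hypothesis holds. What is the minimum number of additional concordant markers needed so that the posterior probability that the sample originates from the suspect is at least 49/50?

Prior odds = 0.027/0.973 = 27/973.
Combined Bayes factor of the evidence already in hand = 2 × 8 × 1.7 = 27.2.
Odds after that evidence = (27/973) × 27.2 = 3672/4865.
Target odds = 0.98/0.02 = 49.
Need 1.5ⁿ ≥ 49 ÷ (3672/4865) = 238385/3672.
1.5¹⁰ = 59049/1024 falls short of 238385/3672 but 1.5¹¹ = 177147/2048 reaches it, so n = 11.

11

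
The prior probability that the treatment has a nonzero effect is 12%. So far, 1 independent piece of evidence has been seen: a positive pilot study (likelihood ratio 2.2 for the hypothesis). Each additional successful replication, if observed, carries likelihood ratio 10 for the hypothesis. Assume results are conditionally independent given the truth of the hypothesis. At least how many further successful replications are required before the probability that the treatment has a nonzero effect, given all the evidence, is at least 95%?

2

Prior odds = 0.12/0.88 = 3/22.
Bayes factor of the evidence already in hand = 2.2.
Odds after that evidence = (3/22) × 2.2 = 0.3.
Target odds = 0.95/0.05 = 19.
Need 10ⁿ ≥ 19 ÷ 0.3 = 190/3.
10¹ = 10 falls short of 190/3 but 10² = 100 reaches it, so n = 2.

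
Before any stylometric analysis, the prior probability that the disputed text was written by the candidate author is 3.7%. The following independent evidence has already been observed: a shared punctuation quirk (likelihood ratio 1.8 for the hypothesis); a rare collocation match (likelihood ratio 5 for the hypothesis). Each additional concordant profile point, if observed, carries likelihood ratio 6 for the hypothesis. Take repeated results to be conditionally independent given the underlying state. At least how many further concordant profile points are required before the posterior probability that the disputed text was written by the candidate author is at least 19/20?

3

Prior odds = 0.037/0.963 = 37/963.
Combined Bayes factor of the evidence already in hand = 1.8 × 5 = 9.
Odds after that evidence = (37/963) × 9 = 37/107.
Target odds = 0.95/0.05 = 19.
Need 6ⁿ ≥ 19 ÷ (37/107) = 2033/37.
6² = 36 falls short of 2033/37 but 6³ = 216 reaches it, so n = 3.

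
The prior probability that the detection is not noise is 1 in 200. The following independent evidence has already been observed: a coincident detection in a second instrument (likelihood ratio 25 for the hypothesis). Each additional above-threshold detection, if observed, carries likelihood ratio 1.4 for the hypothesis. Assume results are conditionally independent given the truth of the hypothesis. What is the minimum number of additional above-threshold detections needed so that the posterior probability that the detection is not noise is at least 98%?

Prior odds = 0.005/0.995 = 1/199.
Bayes factor of the evidence already in hand = 25.
Odds after that evidence = (1/199) × 25 = 25/199.
Target odds = 0.98/0.02 = 49.
Need 1.4ⁿ ≥ 49 ÷ (25/199) = 390.04.
1.4¹⁷ ≈304.913 falls short of 390.04 but 1.4¹⁸ ≈426.879 reaches it, so n = 18.

18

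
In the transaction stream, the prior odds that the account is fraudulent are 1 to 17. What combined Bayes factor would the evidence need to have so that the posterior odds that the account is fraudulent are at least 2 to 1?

34

Prior odds = 1/17.
Target odds = 2.
Required Bayes factor = 2 ÷ (1/17) = 34.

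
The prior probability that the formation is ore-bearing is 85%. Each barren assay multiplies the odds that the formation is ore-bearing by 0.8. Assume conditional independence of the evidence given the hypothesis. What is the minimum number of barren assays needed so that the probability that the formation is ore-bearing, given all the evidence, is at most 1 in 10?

18

Prior odds = 0.85/0.15 = 17/3.
Likelihood ratio per barren assay = 0.8.
Target odds: 0.1 ÷ 0.9 = 1/9.
Need (17/3) × 0.8ⁿ ≤ 1/9, i.e. 0.8ⁿ ≤ 1/51.
0.8¹⁷ ≈0.022518 is still above 1/51 but 0.8¹⁸ ≈0.0180144 is at or below it, so n = 18.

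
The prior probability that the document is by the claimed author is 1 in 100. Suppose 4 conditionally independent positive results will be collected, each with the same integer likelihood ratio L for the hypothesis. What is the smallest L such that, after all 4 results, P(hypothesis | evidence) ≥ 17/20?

5

Prior odds = 0.01/0.99 = 1/99.
Target odds = 0.85/0.15 = 17/3.
Need L⁴ ≥ 17/3 ÷ (1/99) = 561.
4⁴ = 256 < 561 ≤ 625 = 5⁴, so L = 5.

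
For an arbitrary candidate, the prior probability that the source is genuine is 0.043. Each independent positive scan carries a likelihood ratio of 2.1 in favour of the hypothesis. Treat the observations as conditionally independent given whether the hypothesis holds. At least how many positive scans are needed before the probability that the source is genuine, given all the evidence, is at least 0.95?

Prior odds: 0.043 ÷ 0.957 = 43/957.
Likelihood ratio per positive scan = 2.1.
Target posterior odds = 0.95/0.05 = 19.
Require 2.1ⁿ ≥ 19 ÷ (43/957) = 18183/43.
2.1⁸ ≈378.229 falls short of 18183/43 but 2.1⁹ ≈794.28 reaches it, so n = 9.

9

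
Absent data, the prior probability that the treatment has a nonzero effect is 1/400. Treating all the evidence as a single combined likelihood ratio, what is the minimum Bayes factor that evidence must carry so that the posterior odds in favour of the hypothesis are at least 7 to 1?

2793

Prior odds = 0.0025/0.9975 = 1/399.
Target odds = 7.
Required Bayes factor = 7 ÷ (1/399) = 2793.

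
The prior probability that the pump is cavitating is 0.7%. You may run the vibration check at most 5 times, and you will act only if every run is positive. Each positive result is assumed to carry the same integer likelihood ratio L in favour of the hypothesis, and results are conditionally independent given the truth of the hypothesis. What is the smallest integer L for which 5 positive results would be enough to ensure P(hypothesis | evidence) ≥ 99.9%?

Prior odds = 0.007/0.993 = 7/993.
Target odds = 0.999/0.001 = 999.
Need L⁵ ≥ 999 ÷ (7/993) = 992007/7.
10⁵ = 100000 < 992007/7 ≤ 161051 = 11⁵, so L = 11.

11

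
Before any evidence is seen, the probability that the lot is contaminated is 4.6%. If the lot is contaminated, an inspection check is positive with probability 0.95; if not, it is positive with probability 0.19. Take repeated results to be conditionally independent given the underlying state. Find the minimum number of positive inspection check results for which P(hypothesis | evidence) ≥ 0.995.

Prior odds: 0.046 ÷ 0.954 = 23/477.
Likelihood ratio of a positive = 0.95/0.19 = 5.
Target odds: 0.995 ÷ 0.005 = 199.
Require 5ⁿ ≥ 199 ÷ (23/477) = 94923/23.
5⁵ = 3125 falls short of 94923/23 but 5⁶ = 15625 reaches it, so n = 6.

6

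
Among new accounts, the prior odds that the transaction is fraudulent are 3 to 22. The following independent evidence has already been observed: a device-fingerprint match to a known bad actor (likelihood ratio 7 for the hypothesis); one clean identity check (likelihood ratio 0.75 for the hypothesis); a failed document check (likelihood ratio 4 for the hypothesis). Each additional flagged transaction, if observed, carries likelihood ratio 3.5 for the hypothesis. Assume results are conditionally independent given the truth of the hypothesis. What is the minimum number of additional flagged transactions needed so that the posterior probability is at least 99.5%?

4

Prior odds = 3/22.
Combined Bayes factor of the evidence already in hand = 7 × 0.75 × 4 = 21.
Odds after that evidence = (3/22) × 21 = 63/22.
Target odds = 0.995/0.005 = 199.
Need 3.5ⁿ ≥ 199 ÷ (63/22) = 4378/63.
3.5³ = 42.875 falls short of 4378/63 but 3.5⁴ = 150.0625 reaches it, so n = 4.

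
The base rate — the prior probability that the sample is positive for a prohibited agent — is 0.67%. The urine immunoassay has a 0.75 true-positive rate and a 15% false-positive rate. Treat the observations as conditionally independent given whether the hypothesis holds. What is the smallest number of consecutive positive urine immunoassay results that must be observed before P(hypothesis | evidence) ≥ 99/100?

6

Prior odds: 0.0067 ÷ 0.9933 = 67/9933.
Likelihood ratio of a positive result = 0.75/0.15 = 5.
Target posterior odds = 0.99/0.01 = 99.
Need (67/9933) × 5ⁿ ≥ 99, i.e. 5ⁿ ≥ 983367/67.
5⁵ = 3125 falls short of 983367/67 but 5⁶ = 15625 reaches it, so n = 6.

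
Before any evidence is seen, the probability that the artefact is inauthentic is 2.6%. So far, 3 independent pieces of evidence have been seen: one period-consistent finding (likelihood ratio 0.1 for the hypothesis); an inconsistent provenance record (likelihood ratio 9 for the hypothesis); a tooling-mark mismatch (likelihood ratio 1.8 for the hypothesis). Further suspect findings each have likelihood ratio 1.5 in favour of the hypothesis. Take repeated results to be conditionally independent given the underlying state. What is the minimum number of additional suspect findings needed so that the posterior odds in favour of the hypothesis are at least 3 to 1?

Prior odds = 0.026/0.974 = 13/487.
Combined Bayes factor of the evidence already in hand = 0.1 × 9 × 1.8 = 1.62.
Odds after that evidence = (13/487) × 1.62 = 1053/24350.
Target odds = 3.
Need 1.5ⁿ ≥ 3 ÷ (1053/24350) = 24350/351.
1.5¹⁰ = 59049/1024 falls short of 24350/351 but 1.5¹¹ = 177147/2048 reaches it, so n = 11.

11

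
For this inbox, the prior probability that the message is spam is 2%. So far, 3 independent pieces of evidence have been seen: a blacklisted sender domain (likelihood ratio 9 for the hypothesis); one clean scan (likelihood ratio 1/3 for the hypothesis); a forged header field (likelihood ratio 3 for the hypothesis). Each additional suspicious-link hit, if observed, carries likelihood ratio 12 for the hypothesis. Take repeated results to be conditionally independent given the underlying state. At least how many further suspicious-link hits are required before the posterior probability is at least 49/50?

Prior odds = 0.02/0.98 = 1/49.
Combined Bayes factor of the evidence already in hand = 9 × (1/3) × 3 = 9.
Odds after that evidence = (1/49) × 9 = 9/49.
Target odds = 0.98/0.02 = 49.
Need 12ⁿ ≥ 49 ÷ (9/49) = 2401/9.
12² = 144 falls short of 2401/9 but 12³ = 1728 reaches it, so n = 3.

3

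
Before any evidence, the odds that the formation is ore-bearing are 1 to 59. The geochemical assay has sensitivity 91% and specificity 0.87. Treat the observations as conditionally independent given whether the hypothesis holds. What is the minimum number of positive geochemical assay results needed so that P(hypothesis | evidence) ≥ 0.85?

Prior odds = 1/59.
False-positive rate = 1 − 0.87 = 0.13; likelihood ratio of a positive = 0.91/0.13 = 7.
Target odds: 0.85 ÷ 0.15 = 17/3.
Require 7ⁿ ≥ 17/3 ÷ (1/59) = 1003/3.
7² = 49 falls short of 1003/3 but 7³ = 343 reaches it, so n = 3.

3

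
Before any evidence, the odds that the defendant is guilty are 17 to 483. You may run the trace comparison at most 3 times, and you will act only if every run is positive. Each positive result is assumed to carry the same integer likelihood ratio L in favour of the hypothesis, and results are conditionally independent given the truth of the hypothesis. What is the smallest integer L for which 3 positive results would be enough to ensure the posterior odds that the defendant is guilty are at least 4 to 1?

Prior odds = 17/483.
Target odds = 4.
Need L³ ≥ 4 ÷ (17/483) = 1932/17.
4³ = 64 < 1932/17 ≤ 125 = 5³, so L = 5.

5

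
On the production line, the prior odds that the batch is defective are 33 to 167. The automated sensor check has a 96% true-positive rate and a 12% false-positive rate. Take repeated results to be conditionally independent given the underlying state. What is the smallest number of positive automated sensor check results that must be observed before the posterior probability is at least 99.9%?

5

Prior odds = 33/167.
Likelihood ratio of a positive result = 0.96/0.12 = 8.
Target posterior odds = 0.999/0.001 = 999.
Require 8ⁿ ≥ 999 ÷ (33/167) = 55611/11.
8⁴ = 4096 falls short of 55611/11 but 8⁵ = 32768 reaches it, so n = 5.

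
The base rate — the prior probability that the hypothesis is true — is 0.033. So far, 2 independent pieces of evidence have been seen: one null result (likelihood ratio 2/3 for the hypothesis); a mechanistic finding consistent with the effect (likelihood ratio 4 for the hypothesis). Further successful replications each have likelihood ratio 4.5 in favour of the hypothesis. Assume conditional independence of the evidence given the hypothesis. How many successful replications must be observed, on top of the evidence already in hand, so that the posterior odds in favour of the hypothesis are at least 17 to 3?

3

Prior odds = 0.033/0.967 = 33/967.
Combined Bayes factor of the evidence already in hand = (2/3) × 4 = 8/3.
Odds after that evidence = (33/967) × 8/3 = 88/967.
Target odds = 17/3.
Need 4.5ⁿ ≥ 17/3 ÷ (88/967) = 16439/264.
4.5² = 20.25 falls short of 16439/264 but 4.5³ = 91.125 reaches it, so n = 3.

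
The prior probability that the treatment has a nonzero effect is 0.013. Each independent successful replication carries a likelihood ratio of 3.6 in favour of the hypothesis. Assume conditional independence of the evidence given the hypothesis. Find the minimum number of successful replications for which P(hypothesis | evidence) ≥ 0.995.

8

Prior odds = 0.013/0.987 = 13/987.
Likelihood ratio per successful replication = 3.6.
Target posterior odds = 0.995/0.005 = 199.
Need (13/987) × 3.6ⁿ ≥ 199, i.e. 3.6ⁿ ≥ 196413/13.
3.6⁷ = 612220032/78125 falls short of 196413/13 but 3.6⁸ ≈28211.1 reaches it, so n = 8.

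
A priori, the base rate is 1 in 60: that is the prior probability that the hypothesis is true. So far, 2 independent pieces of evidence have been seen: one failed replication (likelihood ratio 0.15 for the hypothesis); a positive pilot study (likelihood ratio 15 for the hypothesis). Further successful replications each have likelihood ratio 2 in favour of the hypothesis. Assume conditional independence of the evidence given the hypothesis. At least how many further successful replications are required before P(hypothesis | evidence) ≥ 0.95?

Prior odds = (1/60)/(59/60) = 1/59.
Combined Bayes factor of the evidence already in hand = 0.15 × 15 = 2.25.
Odds after that evidence = (1/59) × 2.25 = 9/236.
Target odds = 0.95/0.05 = 19.
Need 2ⁿ ≥ 19 ÷ (9/236) = 4484/9.
2⁸ = 256 falls short of 4484/9 but 2⁹ = 512 reaches it, so n = 9.

9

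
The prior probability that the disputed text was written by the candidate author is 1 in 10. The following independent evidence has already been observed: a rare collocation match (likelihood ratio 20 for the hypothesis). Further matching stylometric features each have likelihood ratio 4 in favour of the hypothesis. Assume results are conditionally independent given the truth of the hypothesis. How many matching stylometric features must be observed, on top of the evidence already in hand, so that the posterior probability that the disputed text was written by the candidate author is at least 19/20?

2

Prior odds = 0.1/0.9 = 1/9.
Bayes factor of the evidence already in hand = 20.
Odds after that evidence = (1/9) × 20 = 20/9.
Target odds = 0.95/0.05 = 19.
Need 4ⁿ ≥ 19 ÷ (20/9) = 8.55.
4¹ = 4 falls short of 8.55 but 4² = 16 reaches it, so n = 2.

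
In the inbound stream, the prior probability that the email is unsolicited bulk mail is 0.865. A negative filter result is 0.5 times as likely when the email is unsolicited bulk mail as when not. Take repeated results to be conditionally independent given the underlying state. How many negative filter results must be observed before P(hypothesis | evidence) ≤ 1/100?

Prior odds: 0.865 ÷ 0.135 = 173/27.
Likelihood ratio per negative filter result = 0.5.
Target posterior odds = 0.01/0.99 = 1/99.
Need (173/27) × 0.5ⁿ ≤ 1/99, i.e. 0.5ⁿ ≤ 3/1903.
0.5⁹ = 0.001953125 is still above 3/1903 but 0.5¹⁰ = 1/1024 is at or below it, so n = 10.

10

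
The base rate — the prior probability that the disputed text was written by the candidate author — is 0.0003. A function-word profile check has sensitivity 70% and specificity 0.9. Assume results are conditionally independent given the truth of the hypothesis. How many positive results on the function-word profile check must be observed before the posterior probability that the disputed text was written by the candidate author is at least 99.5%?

Prior odds = 0.0003/0.9997 = 3/9997.
False-positive rate = 1 − 0.9 = 0.1; likelihood ratio of a positive = 0.7/0.1 = 7.
Target odds: 0.995 ÷ 0.005 = 199.
Need (3/9997) × 7ⁿ ≥ 199, i.e. 7ⁿ ≥ 1989403/3.
7⁶ = 117649 falls short of 1989403/3 but 7⁷ = 823543 reaches it, so n = 7.

7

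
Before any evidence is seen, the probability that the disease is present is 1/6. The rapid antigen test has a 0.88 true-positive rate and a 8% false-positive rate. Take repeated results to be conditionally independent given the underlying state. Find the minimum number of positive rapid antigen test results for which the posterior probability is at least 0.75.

Prior odds = (1/6)/(5/6) = 0.2.
Likelihood ratio of a positive result = 0.88/0.08 = 11.
Target posterior odds = 0.75/0.25 = 3.
Require 11ⁿ ≥ 3 ÷ 0.2 = 15.
11¹ = 11 falls short of 15 but 11² = 121 reaches it, so n = 2.

2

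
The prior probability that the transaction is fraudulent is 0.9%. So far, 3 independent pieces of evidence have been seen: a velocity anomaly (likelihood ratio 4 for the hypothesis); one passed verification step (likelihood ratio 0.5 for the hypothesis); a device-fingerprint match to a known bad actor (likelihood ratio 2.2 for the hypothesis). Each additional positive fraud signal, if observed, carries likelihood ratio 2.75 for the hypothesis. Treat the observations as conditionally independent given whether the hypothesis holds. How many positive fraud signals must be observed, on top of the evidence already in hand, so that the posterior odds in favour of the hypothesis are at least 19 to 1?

Prior odds = 0.009/0.991 = 9/991.
Combined Bayes factor of the evidence already in hand = 4 × 0.5 × 2.2 = 4.4.
Odds after that evidence = (9/991) × 4.4 = 198/4955.
Target odds = 19.
Need 2.75ⁿ ≥ 19 ÷ (198/4955) = 94145/198.
2.75⁶ = 1771561/4096 falls short of 94145/198 but 2.75⁷ = 19487171/16384 reaches it, so n = 7.

7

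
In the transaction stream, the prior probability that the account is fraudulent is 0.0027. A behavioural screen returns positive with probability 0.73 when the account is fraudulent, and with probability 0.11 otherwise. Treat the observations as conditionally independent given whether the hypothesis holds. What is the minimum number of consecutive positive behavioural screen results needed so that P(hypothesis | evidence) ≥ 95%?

5

Prior odds: 0.0027 ÷ 0.9973 = 27/9973.
Likelihood ratio of a positive result = 0.73/0.11 = 73/11.
Target posterior odds = 0.95/0.05 = 19.
Need (27/9973) × (73/11)ⁿ ≥ 19, i.e. (73/11)ⁿ ≥ 189487/27.
(73/11)⁴ = 28398241/14641 falls short of 189487/27 but (73/11)⁵ ≈12872.1 reaches it, so n = 5.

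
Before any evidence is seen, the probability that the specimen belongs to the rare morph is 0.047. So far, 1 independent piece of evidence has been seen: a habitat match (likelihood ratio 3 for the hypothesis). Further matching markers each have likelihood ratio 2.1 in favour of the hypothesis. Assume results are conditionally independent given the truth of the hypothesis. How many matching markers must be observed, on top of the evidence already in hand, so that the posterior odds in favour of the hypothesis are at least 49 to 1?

8

Prior odds = 0.047/0.953 = 47/953.
Bayes factor of the evidence already in hand = 3.
Odds after that evidence = (47/953) × 3 = 141/953.
Target odds = 49.
Need 2.1ⁿ ≥ 49 ÷ (141/953) = 46697/141.
2.1⁷ ≈180.109 falls short of 46697/141 but 2.1⁸ ≈378.229 reaches it, so n = 8.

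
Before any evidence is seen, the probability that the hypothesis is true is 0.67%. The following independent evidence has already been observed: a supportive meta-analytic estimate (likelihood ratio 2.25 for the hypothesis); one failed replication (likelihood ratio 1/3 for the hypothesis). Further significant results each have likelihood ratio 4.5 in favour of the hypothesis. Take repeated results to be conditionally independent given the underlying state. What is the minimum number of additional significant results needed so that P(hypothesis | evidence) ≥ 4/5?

Prior odds = 0.0067/0.9933 = 67/9933.
Combined Bayes factor of the evidence already in hand = 2.25 × (1/3) = 0.75.
Odds after that evidence = (67/9933) × 0.75 = 67/13244.
Target odds = 0.8/0.2 = 4.
Need 4.5ⁿ ≥ 4 ÷ (67/13244) = 52976/67.
4.5⁴ = 410.0625 falls short of 52976/67 but 4.5⁵ = 1845.28125 reaches it, so n = 5.

5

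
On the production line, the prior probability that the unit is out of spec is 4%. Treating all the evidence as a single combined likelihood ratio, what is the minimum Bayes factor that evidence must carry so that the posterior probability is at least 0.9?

Prior odds = 0.04/0.96 = 1/24.
Target odds = 0.9/0.1 = 9.
Required Bayes factor = 9 ÷ (1/24) = 216.

216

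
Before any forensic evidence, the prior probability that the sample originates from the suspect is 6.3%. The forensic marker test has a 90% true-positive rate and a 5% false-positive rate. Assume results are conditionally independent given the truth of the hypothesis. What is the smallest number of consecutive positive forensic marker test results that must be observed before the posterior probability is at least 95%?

2

Prior odds = 0.063/0.937 = 63/937.
Likelihood ratio of a positive result = 0.9/0.05 = 18.
Target posterior odds = 0.95/0.05 = 19.
Need (63/937) × 18ⁿ ≥ 19, i.e. 18ⁿ ≥ 17803/63.
18¹ = 18 falls short of 17803/63 but 18² = 324 reaches it, so n = 2.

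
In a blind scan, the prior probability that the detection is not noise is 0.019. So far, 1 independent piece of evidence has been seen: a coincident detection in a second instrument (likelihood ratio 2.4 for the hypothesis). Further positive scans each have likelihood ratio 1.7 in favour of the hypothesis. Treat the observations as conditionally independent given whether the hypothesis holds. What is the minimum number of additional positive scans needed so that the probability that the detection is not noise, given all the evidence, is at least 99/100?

15

Prior odds = 0.019/0.981 = 19/981.
Bayes factor of the evidence already in hand = 2.4.
Odds after that evidence = (19/981) × 2.4 = 76/1635.
Target odds = 0.99/0.01 = 99.
Need 1.7ⁿ ≥ 99 ÷ (76/1635) = 161865/76.
1.7¹⁴ ≈1683.78 falls short of 161865/76 but 1.7¹⁵ ≈2862.42 reaches it, so n = 15.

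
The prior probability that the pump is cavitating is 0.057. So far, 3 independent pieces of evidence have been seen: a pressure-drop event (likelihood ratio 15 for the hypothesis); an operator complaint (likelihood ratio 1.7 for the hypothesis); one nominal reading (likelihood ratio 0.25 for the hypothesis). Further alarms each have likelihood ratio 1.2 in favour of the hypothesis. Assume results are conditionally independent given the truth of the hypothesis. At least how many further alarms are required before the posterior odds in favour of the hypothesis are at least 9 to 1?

Prior odds = 0.057/0.943 = 57/943.
Combined Bayes factor of the evidence already in hand = 15 × 1.7 × 0.25 = 6.375.
Odds after that evidence = (57/943) × 6.375 = 2907/7544.
Target odds = 9.
Need 1.2ⁿ ≥ 9 ÷ (2907/7544) = 7544/323.
1.2¹⁷ ≈22.1861 falls short of 7544/323 but 1.2¹⁸ ≈26.6233 reaches it, so n = 18.

18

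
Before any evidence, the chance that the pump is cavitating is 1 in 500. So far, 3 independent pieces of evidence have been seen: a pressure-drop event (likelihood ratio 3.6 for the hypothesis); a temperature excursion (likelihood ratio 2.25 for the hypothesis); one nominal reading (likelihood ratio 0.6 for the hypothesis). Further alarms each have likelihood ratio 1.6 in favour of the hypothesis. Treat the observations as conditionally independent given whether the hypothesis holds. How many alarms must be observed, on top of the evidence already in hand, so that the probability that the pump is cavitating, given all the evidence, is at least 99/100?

20

Prior odds = 0.002/0.998 = 1/499.
Combined Bayes factor of the evidence already in hand = 3.6 × 2.25 × 0.6 = 4.86.
Odds after that evidence = (1/499) × 4.86 = 243/24950.
Target odds = 0.99/0.01 = 99.
Need 1.6ⁿ ≥ 99 ÷ (243/24950) = 274450/27.
1.6¹⁹ ≈7555.79 falls short of 274450/27 but 1.6²⁰ ≈12089.3 reaches it, so n = 20.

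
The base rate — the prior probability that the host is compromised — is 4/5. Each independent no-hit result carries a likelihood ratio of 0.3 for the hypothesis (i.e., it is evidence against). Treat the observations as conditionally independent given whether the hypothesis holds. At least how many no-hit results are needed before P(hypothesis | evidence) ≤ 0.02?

5

Prior odds = 0.8/0.2 = 4.
Likelihood ratio per no-hit result = 0.3.
Target odds: 0.02 ÷ 0.98 = 1/49.
Require 0.3ⁿ ≤ 1/49 ÷ 4 = 1/196.
0.3⁴ = 0.0081 is still above 1/196 but 0.3⁵ = 243/100000 is at or below it, so n = 5.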